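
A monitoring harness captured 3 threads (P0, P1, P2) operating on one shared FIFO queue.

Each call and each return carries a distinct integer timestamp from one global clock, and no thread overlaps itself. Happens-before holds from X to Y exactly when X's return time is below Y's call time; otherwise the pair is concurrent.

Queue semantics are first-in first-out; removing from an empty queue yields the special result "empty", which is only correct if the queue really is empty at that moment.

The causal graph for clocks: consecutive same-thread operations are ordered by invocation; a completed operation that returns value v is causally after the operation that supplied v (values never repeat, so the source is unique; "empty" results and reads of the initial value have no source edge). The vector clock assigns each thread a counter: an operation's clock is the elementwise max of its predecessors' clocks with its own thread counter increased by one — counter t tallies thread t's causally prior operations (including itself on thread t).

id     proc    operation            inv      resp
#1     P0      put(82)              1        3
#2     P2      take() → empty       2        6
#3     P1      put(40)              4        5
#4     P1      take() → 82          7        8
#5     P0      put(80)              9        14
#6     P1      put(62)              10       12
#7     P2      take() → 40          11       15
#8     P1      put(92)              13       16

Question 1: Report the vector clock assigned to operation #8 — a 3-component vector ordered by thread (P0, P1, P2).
Answer: (1, 4, 0)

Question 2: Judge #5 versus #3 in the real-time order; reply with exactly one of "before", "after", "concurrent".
Answer: after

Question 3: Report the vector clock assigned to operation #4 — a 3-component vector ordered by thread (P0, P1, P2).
Answer: (1, 2, 0)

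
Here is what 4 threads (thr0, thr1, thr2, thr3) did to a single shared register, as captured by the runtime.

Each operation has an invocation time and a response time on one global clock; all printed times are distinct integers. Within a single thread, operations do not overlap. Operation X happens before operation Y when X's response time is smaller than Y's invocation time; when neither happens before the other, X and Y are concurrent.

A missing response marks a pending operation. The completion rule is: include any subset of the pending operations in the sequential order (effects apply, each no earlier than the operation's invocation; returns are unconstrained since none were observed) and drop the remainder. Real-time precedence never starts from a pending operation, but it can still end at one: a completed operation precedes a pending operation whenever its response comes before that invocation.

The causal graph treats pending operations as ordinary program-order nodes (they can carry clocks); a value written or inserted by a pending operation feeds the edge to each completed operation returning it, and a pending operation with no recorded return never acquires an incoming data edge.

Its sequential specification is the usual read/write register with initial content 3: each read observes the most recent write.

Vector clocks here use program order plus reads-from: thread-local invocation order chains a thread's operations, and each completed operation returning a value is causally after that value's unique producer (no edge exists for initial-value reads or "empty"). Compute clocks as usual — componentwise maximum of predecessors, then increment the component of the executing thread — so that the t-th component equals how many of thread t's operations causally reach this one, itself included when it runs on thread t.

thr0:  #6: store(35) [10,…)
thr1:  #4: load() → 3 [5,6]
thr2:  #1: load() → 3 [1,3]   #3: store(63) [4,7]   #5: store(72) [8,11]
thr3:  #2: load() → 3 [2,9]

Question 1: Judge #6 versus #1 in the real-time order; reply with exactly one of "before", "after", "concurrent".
Answer: after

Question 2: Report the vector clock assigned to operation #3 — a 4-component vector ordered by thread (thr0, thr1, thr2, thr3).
Answer: (0, 0, 2, 0)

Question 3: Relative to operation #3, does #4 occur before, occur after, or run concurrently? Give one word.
Answer: concurrent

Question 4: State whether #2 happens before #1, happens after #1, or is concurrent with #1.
Answer: concurrent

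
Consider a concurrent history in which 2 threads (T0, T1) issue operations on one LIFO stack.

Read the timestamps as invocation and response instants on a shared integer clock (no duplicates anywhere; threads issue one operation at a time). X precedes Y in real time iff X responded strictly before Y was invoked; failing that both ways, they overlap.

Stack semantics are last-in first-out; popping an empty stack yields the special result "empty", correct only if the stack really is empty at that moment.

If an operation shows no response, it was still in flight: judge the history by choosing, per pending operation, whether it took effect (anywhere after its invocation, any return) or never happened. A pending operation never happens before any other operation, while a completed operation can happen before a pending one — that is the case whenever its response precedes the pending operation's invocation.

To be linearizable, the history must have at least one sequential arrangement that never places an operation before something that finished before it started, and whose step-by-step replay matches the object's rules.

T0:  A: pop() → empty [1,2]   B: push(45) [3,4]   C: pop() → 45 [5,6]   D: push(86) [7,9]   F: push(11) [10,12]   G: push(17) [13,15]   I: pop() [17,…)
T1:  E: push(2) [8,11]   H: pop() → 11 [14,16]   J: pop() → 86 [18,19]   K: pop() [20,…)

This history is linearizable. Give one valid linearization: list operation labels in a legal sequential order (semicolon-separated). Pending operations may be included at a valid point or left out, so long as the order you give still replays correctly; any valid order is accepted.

A; B; C; E; D; F; H; G; I; J

step 1: A pop() → empty — stack <>
step 2: B push(45) — stack <45>
step 3: C pop() → 45 — stack <>
step 4: E push(2) — stack <2>
step 5: D push(86) — stack <2,86>
step 6: F push(11) — stack <2,86,11>
step 7: H pop() → 11 — stack <2,86>
step 8: G push(17) — stack <2,86,17>
step 9: I pop() (pending, included) — stack <2,86>
step 10: J pop() → 86 — stack <2>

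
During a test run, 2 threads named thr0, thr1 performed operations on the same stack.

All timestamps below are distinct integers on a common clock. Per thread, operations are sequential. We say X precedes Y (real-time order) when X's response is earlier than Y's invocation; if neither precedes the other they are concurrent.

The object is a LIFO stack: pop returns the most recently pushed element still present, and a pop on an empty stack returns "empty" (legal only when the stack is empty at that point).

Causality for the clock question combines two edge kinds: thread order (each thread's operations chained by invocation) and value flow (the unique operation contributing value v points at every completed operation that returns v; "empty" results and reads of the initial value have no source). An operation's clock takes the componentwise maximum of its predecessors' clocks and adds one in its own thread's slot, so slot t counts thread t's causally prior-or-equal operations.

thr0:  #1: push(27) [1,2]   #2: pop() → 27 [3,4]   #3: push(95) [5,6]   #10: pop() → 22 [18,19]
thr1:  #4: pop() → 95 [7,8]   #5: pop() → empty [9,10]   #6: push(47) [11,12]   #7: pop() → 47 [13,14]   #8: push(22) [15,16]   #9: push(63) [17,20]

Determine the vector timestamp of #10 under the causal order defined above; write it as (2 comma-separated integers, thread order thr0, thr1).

root op #1, invoked 1: fresh clock plus thr0's own tick → (1, 0)
from VC(#1)=(1, 0), #2 (invoked 3) maxes components and bumps thr0 → (2, 0)
from VC(#2)=(2, 0), #3 (invoked 5) maxes components and bumps thr0 → (3, 0)
from VC(#3)=(3, 0), #4 (invoked 7) maxes components and bumps thr1 → (3, 1)
from VC(#4)=(3, 1), #5 (invoked 9) maxes components and bumps thr1 → (3, 2)
from VC(#5)=(3, 2), #6 (invoked 11) maxes components and bumps thr1 → (3, 3)
from VC(#6)=(3, 3), #7 (invoked 13) maxes components and bumps thr1 → (3, 4)
from VC(#7)=(3, 4), #8 (invoked 15) maxes components and bumps thr1 → (3, 5)
from VC(#8)=(3, 5), #9 (invoked 17) maxes components and bumps thr1 → (3, 6)
from VC(#3)=(3, 0), VC(#8)=(3, 5), #10 (invoked 18) maxes components and bumps thr0 → (4, 5)
target: VC(#10) = (4, 5)

(4, 5)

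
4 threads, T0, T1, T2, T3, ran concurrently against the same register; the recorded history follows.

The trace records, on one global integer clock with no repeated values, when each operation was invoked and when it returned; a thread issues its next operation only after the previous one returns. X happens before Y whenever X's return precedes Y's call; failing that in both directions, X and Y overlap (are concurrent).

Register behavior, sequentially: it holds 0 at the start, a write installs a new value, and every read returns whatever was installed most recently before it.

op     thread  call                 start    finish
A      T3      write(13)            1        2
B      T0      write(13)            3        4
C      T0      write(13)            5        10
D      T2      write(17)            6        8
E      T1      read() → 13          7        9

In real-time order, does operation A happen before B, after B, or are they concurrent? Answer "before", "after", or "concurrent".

A spans [1,2], B spans [3,4]
resp(A)=2 < inv(B)=3

before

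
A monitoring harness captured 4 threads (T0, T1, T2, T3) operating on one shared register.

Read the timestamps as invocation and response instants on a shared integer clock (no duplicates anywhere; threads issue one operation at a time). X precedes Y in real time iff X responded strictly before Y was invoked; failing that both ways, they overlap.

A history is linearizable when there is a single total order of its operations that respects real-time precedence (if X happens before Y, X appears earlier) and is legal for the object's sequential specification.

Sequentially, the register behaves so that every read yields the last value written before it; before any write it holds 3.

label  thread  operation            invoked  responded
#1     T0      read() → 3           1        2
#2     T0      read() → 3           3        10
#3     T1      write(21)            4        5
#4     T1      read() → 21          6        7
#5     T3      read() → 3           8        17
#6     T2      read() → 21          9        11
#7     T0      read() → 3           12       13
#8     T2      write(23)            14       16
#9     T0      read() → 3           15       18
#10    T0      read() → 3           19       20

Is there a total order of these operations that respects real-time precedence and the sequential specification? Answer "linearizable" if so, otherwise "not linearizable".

events 1..12 are fine; event 13 — the response of #7 at time 13 — makes the prefix non-linearizable
real-time-consistent orders of the 6 completed operations: 4 — all fail the register replay
no completion choice of the 1 pending operation (#5) rescues it — every subset was tried
take #1, #2, #3, #4, #6, #7 (pending dropped): step 6 already fails, because #7 read() → 3 cannot occur there
take #1, #3, #2, #4, #6, #7 (pending dropped): step 3 already fails, because #2 read() → 3 cannot occur there

not linearizable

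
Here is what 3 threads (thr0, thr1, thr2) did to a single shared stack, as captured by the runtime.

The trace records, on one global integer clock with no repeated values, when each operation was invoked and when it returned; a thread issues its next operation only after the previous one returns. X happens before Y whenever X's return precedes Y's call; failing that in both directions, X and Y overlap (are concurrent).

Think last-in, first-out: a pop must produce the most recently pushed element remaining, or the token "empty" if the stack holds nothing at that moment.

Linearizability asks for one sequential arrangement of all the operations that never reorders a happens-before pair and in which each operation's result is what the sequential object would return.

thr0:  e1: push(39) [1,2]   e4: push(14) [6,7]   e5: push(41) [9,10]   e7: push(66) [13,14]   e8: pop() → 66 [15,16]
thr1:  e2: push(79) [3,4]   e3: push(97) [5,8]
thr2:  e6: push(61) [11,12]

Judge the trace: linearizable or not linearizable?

linearizable

witness order: e1, e2, e3, e4, e5, e6, e7, e8
1. e1 push(39), leaving stack <39>
2. e2 push(79), leaving stack <39,79>
3. e3 push(97), leaving stack <39,79,97>
4. e4 push(14), leaving stack <39,79,97,14>
5. e5 push(41), leaving stack <39,79,97,14,41>
6. e6 push(61), leaving stack <39,79,97,14,41,61>
7. e7 push(66), leaving stack <39,79,97,14,41,61,66>
8. e8 pop() → 66, leaving stack <39,79,97,14,41,61>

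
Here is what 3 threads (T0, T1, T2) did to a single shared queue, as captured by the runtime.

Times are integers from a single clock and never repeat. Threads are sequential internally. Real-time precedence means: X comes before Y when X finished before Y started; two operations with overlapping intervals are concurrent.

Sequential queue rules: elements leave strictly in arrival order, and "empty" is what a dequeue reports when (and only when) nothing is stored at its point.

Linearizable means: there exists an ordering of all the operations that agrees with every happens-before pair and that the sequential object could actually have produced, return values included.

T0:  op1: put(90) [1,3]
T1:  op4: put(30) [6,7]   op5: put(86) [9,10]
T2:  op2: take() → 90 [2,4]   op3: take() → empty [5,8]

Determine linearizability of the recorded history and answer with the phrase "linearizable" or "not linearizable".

a witness: op1, op2, op3, op4, op5
after step 1 (op1 put(90)): queue <90>
after step 2 (op2 take() → 90): queue <>
after step 3 (op3 take() → empty): queue <>
after step 4 (op4 put(30)): queue <30>
after step 5 (op5 put(86)): queue <30,86>

linearizable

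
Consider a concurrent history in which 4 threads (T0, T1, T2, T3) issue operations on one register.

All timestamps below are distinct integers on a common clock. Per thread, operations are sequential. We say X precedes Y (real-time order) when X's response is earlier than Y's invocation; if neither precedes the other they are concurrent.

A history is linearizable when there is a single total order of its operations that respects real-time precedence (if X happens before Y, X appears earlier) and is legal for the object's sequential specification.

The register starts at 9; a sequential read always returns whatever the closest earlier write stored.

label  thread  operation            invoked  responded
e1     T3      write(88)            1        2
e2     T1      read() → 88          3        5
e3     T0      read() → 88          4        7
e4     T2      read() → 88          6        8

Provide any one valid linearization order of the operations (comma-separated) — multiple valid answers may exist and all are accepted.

e1, e2, e3, e4

1. e1 write(88), leaving value 88
2. e2 read() → 88, leaving value 88
3. e3 read() → 88, leaving value 88
4. e4 read() → 88, leaving value 88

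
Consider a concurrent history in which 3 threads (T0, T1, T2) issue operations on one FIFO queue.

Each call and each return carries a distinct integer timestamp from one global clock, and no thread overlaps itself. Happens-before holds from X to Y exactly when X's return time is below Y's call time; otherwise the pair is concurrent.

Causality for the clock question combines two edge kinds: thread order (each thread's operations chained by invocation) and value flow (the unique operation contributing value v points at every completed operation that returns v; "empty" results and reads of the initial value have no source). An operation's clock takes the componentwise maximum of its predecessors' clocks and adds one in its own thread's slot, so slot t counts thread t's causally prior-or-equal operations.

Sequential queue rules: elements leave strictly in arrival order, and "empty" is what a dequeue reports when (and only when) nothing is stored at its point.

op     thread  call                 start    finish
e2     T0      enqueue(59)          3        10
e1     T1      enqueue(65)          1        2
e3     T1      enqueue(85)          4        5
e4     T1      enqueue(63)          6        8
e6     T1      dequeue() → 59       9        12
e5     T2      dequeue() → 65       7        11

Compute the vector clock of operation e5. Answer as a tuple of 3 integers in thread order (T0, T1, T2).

e1, invoked 1, has no incoming edges; only T1's bump applies → (0, 1, 0)
e2, invoked 3, has no incoming edges; only T0's bump applies → (1, 0, 0)
e5, invoked 7, takes VC(e1)=(0, 1, 0) under max, adds 1 for T2 → (0, 1, 1)
e3, invoked 4, takes VC(e1)=(0, 1, 0) under max, adds 1 for T1 → (0, 2, 0)
e4, invoked 6, takes VC(e3)=(0, 2, 0) under max, adds 1 for T1 → (0, 3, 0)
e6, invoked 9, takes VC(e2)=(1, 0, 0), VC(e4)=(0, 3, 0) under max, adds 1 for T1 → (1, 4, 0)
target: VC(e5) = (0, 1, 1)

(0, 1, 1)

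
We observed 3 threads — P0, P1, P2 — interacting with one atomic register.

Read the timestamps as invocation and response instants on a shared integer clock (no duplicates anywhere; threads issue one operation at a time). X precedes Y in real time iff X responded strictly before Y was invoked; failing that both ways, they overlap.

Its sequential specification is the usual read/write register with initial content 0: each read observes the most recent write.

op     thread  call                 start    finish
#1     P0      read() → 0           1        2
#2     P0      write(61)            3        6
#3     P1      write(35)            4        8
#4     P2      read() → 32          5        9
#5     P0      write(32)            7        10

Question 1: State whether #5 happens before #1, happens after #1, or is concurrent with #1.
Answer: after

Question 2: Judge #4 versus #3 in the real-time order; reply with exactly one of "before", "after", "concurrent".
Answer: concurrent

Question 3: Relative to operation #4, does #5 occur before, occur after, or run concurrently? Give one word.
Answer: concurrent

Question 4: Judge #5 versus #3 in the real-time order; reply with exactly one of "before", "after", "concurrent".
Answer: concurrent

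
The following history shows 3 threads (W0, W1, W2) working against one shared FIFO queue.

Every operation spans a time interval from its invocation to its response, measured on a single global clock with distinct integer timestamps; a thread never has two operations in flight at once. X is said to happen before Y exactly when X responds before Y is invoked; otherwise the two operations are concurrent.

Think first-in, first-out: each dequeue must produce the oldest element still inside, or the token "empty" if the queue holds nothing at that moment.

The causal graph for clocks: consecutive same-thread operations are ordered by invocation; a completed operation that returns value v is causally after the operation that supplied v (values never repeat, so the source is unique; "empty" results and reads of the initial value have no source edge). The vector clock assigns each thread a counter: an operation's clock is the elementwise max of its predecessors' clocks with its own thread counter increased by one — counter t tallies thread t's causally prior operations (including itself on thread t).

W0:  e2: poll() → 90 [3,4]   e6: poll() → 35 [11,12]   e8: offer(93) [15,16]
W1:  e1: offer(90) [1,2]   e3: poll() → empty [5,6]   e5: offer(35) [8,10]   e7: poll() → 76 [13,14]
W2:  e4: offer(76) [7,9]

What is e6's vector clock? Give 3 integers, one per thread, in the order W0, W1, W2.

VC(e4, invoked at 7): no causal predecessors; +1 on W2 → (0, 0, 1)
VC(e1, invoked at 1): no causal predecessors; +1 on W1 → (0, 1, 0)
from VC(e1)=(0, 1, 0), e3 (invoked 5) maxes components and bumps W1 → (0, 2, 0)
from VC(e1)=(0, 1, 0), e2 (invoked 3) maxes components and bumps W0 → (1, 1, 0)
from VC(e3)=(0, 2, 0), e5 (invoked 8) maxes components and bumps W1 → (0, 3, 0)
from VC(e4)=(0, 0, 1), VC(e5)=(0, 3, 0), e7 (invoked 13) maxes components and bumps W1 → (0, 4, 1)
from VC(e2)=(1, 1, 0), VC(e5)=(0, 3, 0), e6 (invoked 11) maxes components and bumps W0 → (2, 3, 0)
from VC(e6)=(2, 3, 0), e8 (invoked 15) maxes components and bumps W0 → (3, 3, 0)
target: VC(e6) = (2, 3, 0)

(2, 3, 0)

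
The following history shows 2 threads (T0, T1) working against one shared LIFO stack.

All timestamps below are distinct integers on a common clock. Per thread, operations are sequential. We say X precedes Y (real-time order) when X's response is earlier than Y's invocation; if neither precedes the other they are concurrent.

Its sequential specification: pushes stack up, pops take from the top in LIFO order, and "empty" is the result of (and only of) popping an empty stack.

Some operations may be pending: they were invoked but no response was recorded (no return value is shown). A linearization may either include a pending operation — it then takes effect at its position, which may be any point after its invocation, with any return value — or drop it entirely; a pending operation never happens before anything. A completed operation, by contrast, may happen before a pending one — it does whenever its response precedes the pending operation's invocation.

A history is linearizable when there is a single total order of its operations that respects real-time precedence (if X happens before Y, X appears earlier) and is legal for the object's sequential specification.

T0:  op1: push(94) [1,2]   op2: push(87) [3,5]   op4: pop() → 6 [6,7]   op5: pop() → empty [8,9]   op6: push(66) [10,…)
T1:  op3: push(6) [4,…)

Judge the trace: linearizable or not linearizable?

not linearizable

cut after 8 events: linearizable; cut after 9 events (op5 responds, time 9): not linearizable
a single order respects real time; the 4 completed LIFO stack operations fail replay along it
every completion of the 1 pending operation (op3) was checked; none linearizes
one such order, op1, op2, op4, op5 (pending dropped), breaks at step 3 where op4 pop() → 6 is illegal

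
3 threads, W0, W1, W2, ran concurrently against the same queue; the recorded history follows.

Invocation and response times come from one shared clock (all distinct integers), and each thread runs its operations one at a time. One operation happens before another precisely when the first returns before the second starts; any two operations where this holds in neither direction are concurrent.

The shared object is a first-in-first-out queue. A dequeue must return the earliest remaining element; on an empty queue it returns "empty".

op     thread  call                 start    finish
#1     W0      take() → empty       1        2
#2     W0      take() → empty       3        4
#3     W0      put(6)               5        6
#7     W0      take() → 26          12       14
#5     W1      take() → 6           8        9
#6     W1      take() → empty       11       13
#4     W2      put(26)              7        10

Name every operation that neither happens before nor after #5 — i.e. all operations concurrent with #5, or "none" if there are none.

#4

#5 runs from 8 to 9; window-overlapping ops are concurrent
#1 [1,2]: before
#2 [3,4]: before
#3 [5,6]: before
#4 [7,10]: concurrent
#6 [11,13]: after
#7 [12,14]: after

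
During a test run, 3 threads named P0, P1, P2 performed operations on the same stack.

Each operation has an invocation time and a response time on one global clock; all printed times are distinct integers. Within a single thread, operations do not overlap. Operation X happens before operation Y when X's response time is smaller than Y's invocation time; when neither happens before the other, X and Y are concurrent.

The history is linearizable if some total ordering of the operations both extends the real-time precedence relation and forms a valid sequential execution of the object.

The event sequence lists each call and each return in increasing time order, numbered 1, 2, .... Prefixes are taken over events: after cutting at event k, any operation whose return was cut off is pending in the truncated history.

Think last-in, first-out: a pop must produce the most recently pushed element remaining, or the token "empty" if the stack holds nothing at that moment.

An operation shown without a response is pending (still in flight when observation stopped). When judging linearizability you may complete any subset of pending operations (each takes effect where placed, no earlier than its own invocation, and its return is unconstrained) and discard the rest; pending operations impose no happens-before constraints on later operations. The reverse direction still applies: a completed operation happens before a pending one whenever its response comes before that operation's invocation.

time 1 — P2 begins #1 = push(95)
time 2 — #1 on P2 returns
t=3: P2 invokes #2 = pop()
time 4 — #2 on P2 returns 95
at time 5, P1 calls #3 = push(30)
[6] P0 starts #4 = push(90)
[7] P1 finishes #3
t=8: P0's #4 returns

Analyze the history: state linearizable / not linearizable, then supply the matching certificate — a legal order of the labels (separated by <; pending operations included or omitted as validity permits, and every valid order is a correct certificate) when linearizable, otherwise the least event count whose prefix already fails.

1. #1 push(95), leaving stack <95>
2. #2 pop() → 95, leaving stack <>
3. #3 push(30), leaving stack <30>
4. #4 push(90), leaving stack <30,90>

linearizable — witness: #1 < #2 < #3 < #4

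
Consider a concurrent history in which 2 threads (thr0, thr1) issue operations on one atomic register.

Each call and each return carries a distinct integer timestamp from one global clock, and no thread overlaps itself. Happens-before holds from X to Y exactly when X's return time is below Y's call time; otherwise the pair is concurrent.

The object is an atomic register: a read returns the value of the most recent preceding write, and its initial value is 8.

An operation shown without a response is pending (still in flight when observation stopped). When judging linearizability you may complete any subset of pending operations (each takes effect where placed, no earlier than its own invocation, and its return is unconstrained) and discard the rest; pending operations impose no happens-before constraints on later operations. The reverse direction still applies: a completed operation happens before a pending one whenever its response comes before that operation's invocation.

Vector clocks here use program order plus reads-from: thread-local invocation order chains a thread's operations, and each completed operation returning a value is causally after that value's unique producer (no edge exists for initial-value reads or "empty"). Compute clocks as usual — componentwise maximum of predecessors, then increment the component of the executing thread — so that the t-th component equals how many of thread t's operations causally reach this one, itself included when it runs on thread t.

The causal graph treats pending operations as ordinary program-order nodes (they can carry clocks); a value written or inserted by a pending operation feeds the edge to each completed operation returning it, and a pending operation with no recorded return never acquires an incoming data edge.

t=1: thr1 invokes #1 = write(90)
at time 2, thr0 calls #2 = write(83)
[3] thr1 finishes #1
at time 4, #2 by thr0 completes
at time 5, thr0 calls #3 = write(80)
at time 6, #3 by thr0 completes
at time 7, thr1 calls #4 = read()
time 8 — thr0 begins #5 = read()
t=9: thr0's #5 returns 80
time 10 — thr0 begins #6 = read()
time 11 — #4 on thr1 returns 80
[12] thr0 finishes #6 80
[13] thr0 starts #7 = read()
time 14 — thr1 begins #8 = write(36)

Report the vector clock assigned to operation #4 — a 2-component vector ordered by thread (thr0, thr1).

invoked at 1, #1 has no predecessors; its own thr1 bump gives (0, 1)
invoked at 2, #2 has no predecessors; its own thr0 bump gives (1, 0)
invoked at 5, #3 merges VC(#2)=(1, 0) and bumps thr0's slot → (2, 0)
invoked at 8, #5 merges VC(#3)=(2, 0) and bumps thr0's slot → (3, 0)
invoked at 7, #4 merges VC(#1)=(0, 1), VC(#3)=(2, 0) and bumps thr1's slot → (2, 2)
invoked at 10, #6 merges VC(#3)=(2, 0), VC(#5)=(3, 0) and bumps thr0's slot → (4, 0)
invoked at 14, #8 merges VC(#4)=(2, 2) and bumps thr1's slot → (2, 3)
invoked at 13, #7 merges VC(#6)=(4, 0) and bumps thr0's slot → (5, 0)
target: VC(#4) = (2, 2)

(2, 2)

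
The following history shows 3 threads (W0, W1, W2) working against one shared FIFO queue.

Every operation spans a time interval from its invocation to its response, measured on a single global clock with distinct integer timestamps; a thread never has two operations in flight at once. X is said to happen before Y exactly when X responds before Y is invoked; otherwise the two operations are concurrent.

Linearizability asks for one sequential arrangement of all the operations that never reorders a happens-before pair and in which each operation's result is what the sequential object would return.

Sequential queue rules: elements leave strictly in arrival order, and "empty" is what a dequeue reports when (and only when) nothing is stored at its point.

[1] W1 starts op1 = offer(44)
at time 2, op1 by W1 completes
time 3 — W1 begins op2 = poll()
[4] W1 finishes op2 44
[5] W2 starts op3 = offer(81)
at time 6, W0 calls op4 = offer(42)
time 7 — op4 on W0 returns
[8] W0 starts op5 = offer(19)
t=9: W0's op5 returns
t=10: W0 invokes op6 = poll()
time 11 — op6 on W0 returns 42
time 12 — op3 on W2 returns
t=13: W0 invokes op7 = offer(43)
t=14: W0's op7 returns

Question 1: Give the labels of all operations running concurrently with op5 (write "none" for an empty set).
op5 spans [8,9]; an op avoiding the whole window 8..9 is ordered, any other is concurrent
op1 [1,2]: before
op2 [3,4]: before
op3 [5,12]: concurrent
op4 [6,7]: before
op6 [10,11]: after
op7 [13,14]: after

op3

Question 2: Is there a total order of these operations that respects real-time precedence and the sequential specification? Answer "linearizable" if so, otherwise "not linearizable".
a witness: op1, op2, op4, op3, op5, op6, op7
after step 1 (op1 offer(44)): queue <44>
after step 2 (op2 poll() → 44): queue <>
after step 3 (op4 offer(42)): queue <42>
after step 4 (op3 offer(81)): queue <42,81>
after step 5 (op5 offer(19)): queue <42,81,19>
after step 6 (op6 poll() → 42): queue <81,19>
after step 7 (op7 offer(43)): queue <81,19,43>

linearizable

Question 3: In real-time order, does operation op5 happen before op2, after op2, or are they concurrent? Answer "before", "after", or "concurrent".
op5 spans [8,9], op2 spans [3,4]
resp(op2)=4 < inv(op5)=8

after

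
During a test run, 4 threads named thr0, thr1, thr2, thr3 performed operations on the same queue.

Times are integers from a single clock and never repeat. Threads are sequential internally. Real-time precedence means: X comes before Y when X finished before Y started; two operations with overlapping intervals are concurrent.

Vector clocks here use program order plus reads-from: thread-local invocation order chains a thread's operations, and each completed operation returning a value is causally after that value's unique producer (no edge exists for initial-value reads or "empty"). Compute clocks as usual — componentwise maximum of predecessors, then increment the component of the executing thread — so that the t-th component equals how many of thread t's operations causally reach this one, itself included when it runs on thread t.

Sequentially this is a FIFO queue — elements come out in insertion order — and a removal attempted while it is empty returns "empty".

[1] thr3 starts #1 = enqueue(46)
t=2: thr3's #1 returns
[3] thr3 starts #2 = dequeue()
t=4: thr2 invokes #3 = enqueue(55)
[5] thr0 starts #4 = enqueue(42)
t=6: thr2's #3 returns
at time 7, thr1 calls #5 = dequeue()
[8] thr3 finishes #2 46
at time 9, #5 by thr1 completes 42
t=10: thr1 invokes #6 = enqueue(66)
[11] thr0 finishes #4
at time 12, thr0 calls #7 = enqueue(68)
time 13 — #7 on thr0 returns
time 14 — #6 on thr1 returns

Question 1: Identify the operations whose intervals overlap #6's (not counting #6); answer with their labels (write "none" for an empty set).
#4, #7

#6 spans [10,14]: anything still running between times 10 and 14 counts as concurrent
#1 [1,2]: before
#2 [3,8]: before
#3 [4,6]: before
#4 [5,11]: concurrent
#5 [7,9]: before
#7 [12,13]: concurrent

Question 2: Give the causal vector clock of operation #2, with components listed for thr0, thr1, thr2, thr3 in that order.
(0, 0, 0, 2)

#1 (invocation 1): nothing precedes it; thr3's component alone gives (0, 0, 0, 1)
#3 (invocation 4): nothing precedes it; thr2's component alone gives (0, 0, 1, 0)
#4 (invocation 5): nothing precedes it; thr0's component alone gives (1, 0, 0, 0)
#2 (invocation 3): componentwise max over VC(#1)=(0, 0, 0, 1), +1 at thr3, giving (0, 0, 0, 2)
#5 (invocation 7): componentwise max over VC(#4)=(1, 0, 0, 0), +1 at thr1, giving (1, 1, 0, 0)
#7 (invocation 12): componentwise max over VC(#4)=(1, 0, 0, 0), +1 at thr0, giving (2, 0, 0, 0)
#6 (invocation 10): componentwise max over VC(#5)=(1, 1, 0, 0), +1 at thr1, giving (1, 2, 0, 0)
target: VC(#2) = (0, 0, 0, 2)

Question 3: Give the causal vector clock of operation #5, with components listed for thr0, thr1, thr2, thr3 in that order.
(1, 1, 0, 0)

no predecessors for #1 (invoked 1): thr3 increments from zero → (0, 0, 0, 1)
no predecessors for #3 (invoked 4): thr2 increments from zero → (0, 0, 1, 0)
no predecessors for #4 (invoked 5): thr0 increments from zero → (1, 0, 0, 0)
VC(#2, invoked at 3): max of VC(#1)=(0, 0, 0, 1), then +1 on thread thr3 → (0, 0, 0, 2)
VC(#5, invoked at 7): max of VC(#4)=(1, 0, 0, 0), then +1 on thread thr1 → (1, 1, 0, 0)
VC(#7, invoked at 12): max of VC(#4)=(1, 0, 0, 0), then +1 on thread thr0 → (2, 0, 0, 0)
VC(#6, invoked at 10): max of VC(#5)=(1, 1, 0, 0), then +1 on thread thr1 → (1, 2, 0, 0)
target: VC(#5) = (1, 1, 0, 0)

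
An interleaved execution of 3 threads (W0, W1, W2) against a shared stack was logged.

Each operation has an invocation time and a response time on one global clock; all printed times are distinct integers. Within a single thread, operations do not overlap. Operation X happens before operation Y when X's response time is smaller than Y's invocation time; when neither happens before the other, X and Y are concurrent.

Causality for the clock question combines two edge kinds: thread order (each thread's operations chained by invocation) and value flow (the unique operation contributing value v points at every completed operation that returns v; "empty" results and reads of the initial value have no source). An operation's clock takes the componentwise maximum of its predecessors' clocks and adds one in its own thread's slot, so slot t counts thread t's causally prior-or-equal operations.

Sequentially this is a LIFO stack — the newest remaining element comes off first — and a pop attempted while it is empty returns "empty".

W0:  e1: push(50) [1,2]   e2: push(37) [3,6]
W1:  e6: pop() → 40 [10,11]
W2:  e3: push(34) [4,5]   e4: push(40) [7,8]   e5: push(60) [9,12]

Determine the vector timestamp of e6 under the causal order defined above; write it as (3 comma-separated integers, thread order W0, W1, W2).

(0, 1, 2)

e3 (invocation 4): nothing precedes it; W2's component alone gives (0, 0, 1)
e1 (invocation 1): nothing precedes it; W0's component alone gives (1, 0, 0)
from VC(e3)=(0, 0, 1), e4 (invoked 7) maxes components and bumps W2 → (0, 0, 2)
from VC(e1)=(1, 0, 0), e2 (invoked 3) maxes components and bumps W0 → (2, 0, 0)
from VC(e4)=(0, 0, 2), e5 (invoked 9) maxes components and bumps W2 → (0, 0, 3)
from VC(e4)=(0, 0, 2), e6 (invoked 10) maxes components and bumps W1 → (0, 1, 2)
target: VC(e6) = (0, 1, 2)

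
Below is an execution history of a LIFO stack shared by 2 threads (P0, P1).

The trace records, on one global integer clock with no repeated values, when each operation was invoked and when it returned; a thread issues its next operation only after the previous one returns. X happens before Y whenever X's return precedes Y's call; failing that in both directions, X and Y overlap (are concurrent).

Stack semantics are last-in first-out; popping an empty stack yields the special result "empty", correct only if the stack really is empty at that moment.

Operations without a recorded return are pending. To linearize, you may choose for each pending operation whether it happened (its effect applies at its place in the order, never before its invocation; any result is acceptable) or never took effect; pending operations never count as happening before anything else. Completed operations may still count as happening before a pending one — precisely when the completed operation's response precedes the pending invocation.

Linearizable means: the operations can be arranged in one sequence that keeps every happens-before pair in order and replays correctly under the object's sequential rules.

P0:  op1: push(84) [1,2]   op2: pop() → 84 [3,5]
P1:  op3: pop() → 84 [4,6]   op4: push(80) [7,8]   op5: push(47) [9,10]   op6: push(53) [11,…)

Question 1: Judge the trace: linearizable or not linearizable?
not linearizable

through event 5 a valid linearization exists; event 6 (op3 responding at time 6) ends that
all 2 real-time-respecting orders fail — 3 completed LIFO stack operations, no legal replay
sample order op1, op2, op3 stalls at step 3 — op3 pop() → 84 has no legal effect
sample order op1, op3, op2 stalls at step 3 — op2 pop() → 84 has no legal effect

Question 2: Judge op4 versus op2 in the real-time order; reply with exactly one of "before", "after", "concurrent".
after

op4 spans [7,8], op2 spans [3,5]
resp(op2)=5 < inv(op4)=7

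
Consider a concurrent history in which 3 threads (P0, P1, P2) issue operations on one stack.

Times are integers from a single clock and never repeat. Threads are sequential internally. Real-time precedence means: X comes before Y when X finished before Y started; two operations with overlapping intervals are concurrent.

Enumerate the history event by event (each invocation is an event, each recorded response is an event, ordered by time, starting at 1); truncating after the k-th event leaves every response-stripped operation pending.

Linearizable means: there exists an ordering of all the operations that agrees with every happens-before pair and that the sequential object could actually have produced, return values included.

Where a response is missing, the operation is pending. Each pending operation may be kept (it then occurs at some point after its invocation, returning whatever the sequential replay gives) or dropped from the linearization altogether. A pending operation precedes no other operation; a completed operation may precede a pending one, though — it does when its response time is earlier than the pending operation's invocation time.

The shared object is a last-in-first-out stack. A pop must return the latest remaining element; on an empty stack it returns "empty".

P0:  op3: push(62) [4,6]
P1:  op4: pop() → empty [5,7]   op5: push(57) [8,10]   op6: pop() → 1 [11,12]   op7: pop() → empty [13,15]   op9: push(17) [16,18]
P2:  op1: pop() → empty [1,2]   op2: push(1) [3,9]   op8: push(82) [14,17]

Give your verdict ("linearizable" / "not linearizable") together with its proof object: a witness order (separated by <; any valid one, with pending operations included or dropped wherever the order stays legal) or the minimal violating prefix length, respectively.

cut after 14 events: linearizable; cut after 15 events (op7 responds, time 15): not linearizable
8 orders of the 7 completed stack ops respect real time; none is legal
completion choices over the 1 pending operation (op8) were checked; none helps
e.g. op1, op2, op3, op4, op5, op6, op7 (pending dropped): illegal at step 4, since op4 pop() → empty cannot apply there
e.g. op1, op2, op4, op3, op5, op6, op7 (pending dropped): illegal at step 3, since op4 pop() → empty cannot apply there

not linearizable — minimal violating prefix: 15 events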